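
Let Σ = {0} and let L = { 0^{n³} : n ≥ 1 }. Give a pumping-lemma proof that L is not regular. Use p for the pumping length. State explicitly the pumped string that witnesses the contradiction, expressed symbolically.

Suppose for contradiction that L is regular, and let p be the pumping length.
Take w = 0^{p³} ∈ L with |w| = p³ ≥ p.
The pumping lemma gives a decomposition w = xyz where |xy| ≤ p and |y| > 0.
Then y = 0^k for some k with 1 ≤ k ≤ p.
Pump with i = 2: xy^2z = 0^{p³+k}. Since 1 ≤ k ≤ p, p³ < p³+k ≤ p³+p < p³+3p²+3p+1 = (p+1)³, so p³+k is not a perfect cube. So xy^2z ∉ L.
This contradicts the pumping lemma, so L is not regular.

0^{p³+k}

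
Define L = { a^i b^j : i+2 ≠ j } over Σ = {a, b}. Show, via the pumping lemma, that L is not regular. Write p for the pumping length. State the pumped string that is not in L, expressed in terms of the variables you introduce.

Assume L is regular. Let p be the pumping length given by the pumping lemma.
Choose w = a^p b^{p+p!+2}. Since p ≠ (p+p!+2)-2 = p+p!, w ∈ L; and |w| ≥ p.
By the pumping lemma, w = xyz with |xy| ≤ p and y is nonempty.
Because |xy| ≤ p and w begins with p copies of a, we have y = a^k with 1 ≤ k ≤ p.
Since 1 ≤ k ≤ p, k divides p!; set t = 1 + p!/k. Then xy^t z has p + (p!/k)·k = p + p! copies of a. Now the a-count is p+p! and (b-count)-2 = (p+p!+2)-2 = p+p!, so i+2 ≠ j fails. So xy^t z = a^{p+p!} b^{p+p!+2} ∉ L.
This is a contradiction; hence L is not regular.

a^{p+p!} b^{p+p!+2}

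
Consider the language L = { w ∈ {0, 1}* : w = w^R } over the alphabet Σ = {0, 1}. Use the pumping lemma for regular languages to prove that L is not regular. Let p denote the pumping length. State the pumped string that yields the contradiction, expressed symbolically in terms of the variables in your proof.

Assume L is regular; let p be its pumping constant.
Take w = 0^p 1 0^p, a palindrome of length 2p+1 ≥ p.
Write w = xyz as guaranteed by the lemma, with |xy| ≤ p and |y| ≥ 1.
The first p characters of w are 0's, so xy (and hence y) consists only of 0's. Write y = 0^k, 1 ≤ k ≤ p.
Pump with i = 2: xy^2z = 0^{p+k} 1 0^p. Its reverse is 0^p 1 0^{p+k}, which differs from xy^2z since k ≥ 1. So xy^2z is not a palindrome and xy^2z ∉ L.
This is a contradiction; hence L is not regular.

0^{p+k} 1 0^p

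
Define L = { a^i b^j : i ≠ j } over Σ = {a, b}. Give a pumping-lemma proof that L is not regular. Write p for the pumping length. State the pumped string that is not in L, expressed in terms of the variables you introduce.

a^{p+p!} b^{p+p!}

Suppose for contradiction that L is regular, and let p be the pumping length.
Choose w = a^p b^{p+p!}. Since p ≠ p+p!, w ∈ L; and |w| ≥ p.
The pumping lemma gives a decomposition w = xyz where |xy| ≤ p and |y| ≥ 1.
Because |xy| ≤ p and w begins with p copies of a, we have y = a^k with 1 ≤ k ≤ p.
Since 1 ≤ k ≤ p, k divides p!; set t = 1 + p!/k. Then xy^t z has p + (p!/k)·k = p + p! copies of a. Now the a-count equals the b-count, so i ≠ j fails. So xy^t z = a^{p+p!} b^{p+p!} ∉ L.
This contradicts the pumping lemma, so L is not regular.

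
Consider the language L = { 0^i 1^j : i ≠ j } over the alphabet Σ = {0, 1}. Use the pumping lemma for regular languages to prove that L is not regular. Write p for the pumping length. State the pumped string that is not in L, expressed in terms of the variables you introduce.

0^{p+p!} 1^{p+p!}

Toward a contradiction, assume L is regular with pumping length p.
Choose w = 0^p 1^{p+p!}. Since p ≠ p+p!, w ∈ L; and |w| ≥ p.
By the pumping lemma, w = xyz with |xy| ≤ p and y is nonempty.
Since the first p symbols of w are all 0's and |xy| ≤ p, y lies entirely in the leading 0-block: y = 0^k for some k with 1 ≤ k ≤ p.
Since 1 ≤ k ≤ p, k divides p!; set t = 1 + p!/k. Then xy^t z has p + (p!/k)·k = p + p! copies of 0. Now the 0-count equals the 1-count, so i ≠ j fails. So xy^t z = 0^{p+p!} 1^{p+p!} ∉ L.
Contradiction. Therefore L is not regular.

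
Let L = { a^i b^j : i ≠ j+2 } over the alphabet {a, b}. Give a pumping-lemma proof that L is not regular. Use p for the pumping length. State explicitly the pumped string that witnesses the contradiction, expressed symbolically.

Assume L is regular; let p be its pumping constant.
Choose w = a^p b^{p+p!-2}. Since p ≠ (p+p!-2)+2 = p+p!, w ∈ L; and |w| ≥ p.
By the pumping lemma, w = xyz with |xy| ≤ p and |y| > 0.
Because |xy| ≤ p and w begins with p copies of a, we have y = a^k with 1 ≤ k ≤ p.
Since 1 ≤ k ≤ p, k divides p!; set t = 1 + p!/k. Then xy^t z has p + (p!/k)·k = p + p! copies of a. Now the a-count is p+p! and (b-count)+2 = (p+p!-2)+2 = p+p!, so i ≠ j+2 fails. So xy^t z = a^{p+p!} b^{p+p!-2} ∉ L.
Contradiction. Therefore L is not regular.

a^{p+p!} b^{p+p!-2}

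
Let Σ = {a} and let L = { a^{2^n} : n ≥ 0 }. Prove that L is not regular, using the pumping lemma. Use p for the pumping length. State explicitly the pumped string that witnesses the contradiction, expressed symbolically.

a^{2^p+k}

Assume L is regular. Let p be the pumping length given by the pumping lemma.
Take w = a^{2^p} ∈ L with |w| = 2^p ≥ p.
Write w = xyz as guaranteed by the lemma, with |xy| ≤ p and y is nonempty.
Then y = a^k for some k with 1 ≤ k ≤ p.
Pump with i = 2: xy^2z = a^{2^p+k}. Since 1 ≤ k ≤ p < 2^p, we have 2^p < 2^p+k < 2^{p+1}, so 2^p+k is not a power of 2. So xy^2z ∉ L.
This is a contradiction; hence L is not regular.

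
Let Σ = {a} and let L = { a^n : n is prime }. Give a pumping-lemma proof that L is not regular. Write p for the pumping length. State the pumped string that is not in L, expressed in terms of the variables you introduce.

Assume L is regular. Let p be the pumping length given by the pumping lemma.
Let q be a prime with q ≥ p+2 (infinitely many primes exist), and take w = a^q ∈ L with |w| = q ≥ p.
By the pumping lemma, w = xyz with |xy| ≤ p and y is nonempty.
Then y = a^k for some k with 1 ≤ k ≤ p.
Since 1 ≤ k ≤ p, |xz| = q-k. Pump with i = q+1: |xy^{q+1}z| = (q-k)+(q+1)k = q+qk = q(1+k), which is composite (both factors ≥ 2). So xy^{q+1}z = a^{q(1+k)} ∉ L.
Contradiction. Therefore L is not regular.

a^{q(1+k)}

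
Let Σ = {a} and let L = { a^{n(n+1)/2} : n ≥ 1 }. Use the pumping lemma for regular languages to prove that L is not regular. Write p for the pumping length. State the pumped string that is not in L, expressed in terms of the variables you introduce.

a^{p(p+1)/2+k}

Assume L is regular; let p be its pumping constant.
Take w = a^{p(p+1)/2} ∈ L with |w| = p(p+1)/2 ≥ p.
Write w = xyz as guaranteed by the lemma, with |xy| ≤ p and y is nonempty.
Then y = a^k for some k with 1 ≤ k ≤ p.
Pump with i = 2: xy^2z = a^{p(p+1)/2+k}. Since 1 ≤ k ≤ p, p(p+1)/2 < p(p+1)/2+k ≤ p(p+1)/2+p < (p+1)(p+2)/2, so p(p+1)/2+k is strictly between consecutive triangular numbers. So xy^2z ∉ L.
This contradicts the pumping lemma, so L is not regular.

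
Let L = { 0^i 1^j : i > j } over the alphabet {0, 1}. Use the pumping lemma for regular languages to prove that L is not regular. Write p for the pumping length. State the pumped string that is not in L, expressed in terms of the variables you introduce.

Assume L is regular. Let p be the pumping length given by the pumping lemma.
Choose w = 0^{p+1} 1^p ∈ L, with |w| = 2p+1 ≥ p.
By the pumping lemma, w = xyz with |xy| ≤ p and |y| > 0.
Since the first p symbols of w are all 0's and |xy| ≤ p, y lies entirely in the leading 0-block: y = 0^k for some k with 1 ≤ k ≤ p.
Consider xy^0z = xz = 0^{p+1-k} 1^p. Since k ≥ 1, the 0-count p+1-k is at most p, so i > j fails; thus xz ∉ L.
Contradiction. Therefore L is not regular.

0^{p+1-k} 1^p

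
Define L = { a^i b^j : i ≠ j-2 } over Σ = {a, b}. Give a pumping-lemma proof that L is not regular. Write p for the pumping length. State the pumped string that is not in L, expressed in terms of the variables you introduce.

Suppose for contradiction that L is regular, and let p be the pumping length.
Choose w = a^p b^{p+p!+2}. Since p ≠ (p+p!+2)-2 = p+p!, w ∈ L; and |w| ≥ p.
By the pumping lemma, w = xyz with |xy| ≤ p and y is nonempty.
Since the first p symbols of w are all a's and |xy| ≤ p, y lies entirely in the leading a-block: y = a^k for some k with 1 ≤ k ≤ p.
Since 1 ≤ k ≤ p, k divides p!; set t = 1 + p!/k. Then xy^t z has p + (p!/k)·k = p + p! copies of a. Now the a-count is p+p! and (b-count)-2 = (p+p!+2)-2 = p+p!, so i ≠ j-2 fails. So xy^t z = a^{p+p!} b^{p+p!+2} ∉ L.
This contradicts the pumping lemma, so L is not regular.

a^{p+p!} b^{p+p!+2}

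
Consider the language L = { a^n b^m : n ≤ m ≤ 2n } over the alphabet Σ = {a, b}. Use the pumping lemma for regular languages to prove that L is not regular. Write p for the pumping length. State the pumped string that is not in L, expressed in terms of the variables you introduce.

a^{p+k} b^p

Assume L is regular. Let p be the pumping length given by the pumping lemma.
Take w = a^p b^p ∈ L (since p ≤ p ≤ 2p), with |w| = 2p ≥ p.
By the pumping lemma, w = xyz with |xy| ≤ p and |y| > 0.
The first p characters of w are a's, so xy (and hence y) consists only of a's. Write y = a^k, 1 ≤ k ≤ p.
Pump with i = 2: xy^2z = a^{p+k} b^p. Now n = p+k > p = m, so the condition n ≤ m fails. Thus xy^2z ∉ L.
This contradicts the pumping lemma, so L is not regular.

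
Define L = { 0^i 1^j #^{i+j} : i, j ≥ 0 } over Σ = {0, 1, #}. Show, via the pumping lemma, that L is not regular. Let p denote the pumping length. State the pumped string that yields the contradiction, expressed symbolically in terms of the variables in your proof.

Suppose for contradiction that L is regular, and let p be the pumping length.
Take w = 0^p 1^p #^{2p} ∈ L (with i=j=p, i+j=2p), |w| = 4p ≥ p.
By the pumping lemma, w = xyz with |xy| ≤ p and y is nonempty.
Since the first p symbols of w are all 0's and |xy| ≤ p, y lies entirely in the leading 0-block: y = 0^k for some k with 1 ≤ k ≤ p.
Consider xy^2z = 0^{p+k} 1^p #^{2p}. Now the 0- and 1-counts sum to 2p+k, but the #-count is 2p ≠ 2p+k. So xy^2z ∉ L.
Contradiction. Therefore L is not regular.

0^{p+k} 1^p #^{2p}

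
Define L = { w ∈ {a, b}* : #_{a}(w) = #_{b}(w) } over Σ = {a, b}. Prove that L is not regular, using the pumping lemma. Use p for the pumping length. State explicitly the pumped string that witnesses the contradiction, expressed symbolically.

Toward a contradiction, assume L is regular with pumping length p.
Choose w = a^p b^p ∈ L with |w| = 2p ≥ p.
By the pumping lemma, w = xyz with |xy| ≤ p and |y| > 0.
Because |xy| ≤ p and w begins with p copies of a, we have y = a^k with 1 ≤ k ≤ p.
Pump with i = 2: xy^2z = a^{p+k} b^p has p+k occurrences of a but only p of b. Since k ≥ 1 the counts differ, so xy^2z ∉ L.
This contradicts the pumping lemma, so L is not regular.

a^{p+k} b^p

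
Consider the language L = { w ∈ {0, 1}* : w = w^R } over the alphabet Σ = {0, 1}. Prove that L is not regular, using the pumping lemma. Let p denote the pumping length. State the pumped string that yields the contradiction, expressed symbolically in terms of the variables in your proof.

0^{p+k} 1 0^p

Assume L is regular; let p be its pumping constant.
Take w = 0^p 1 0^p, a palindrome of length 2p+1 ≥ p.
The pumping lemma gives a decomposition w = xyz where |xy| ≤ p and |y| > 0.
Since the first p symbols of w are all 0's and |xy| ≤ p, y lies entirely in the leading 0-block: y = 0^k for some k with 1 ≤ k ≤ p.
Pump with i = 2: xy^2z = 0^{p+k} 1 0^p. Its reverse is 0^p 1 0^{p+k}, which differs from xy^2z since k ≥ 1. So xy^2z is not a palindrome and xy^2z ∉ L.
Contradiction. Therefore L is not regular.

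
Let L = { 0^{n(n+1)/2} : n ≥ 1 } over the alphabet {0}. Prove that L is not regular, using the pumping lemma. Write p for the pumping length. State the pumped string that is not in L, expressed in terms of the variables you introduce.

0^{p(p+1)/2+k}

Toward a contradiction, assume L is regular with pumping length p.
Take w = 0^{p(p+1)/2} ∈ L with |w| = p(p+1)/2 ≥ p.
Write w = xyz as guaranteed by the lemma, with |xy| ≤ p and y is nonempty.
Then y = 0^k for some k with 1 ≤ k ≤ p.
Pump with i = 2: xy^2z = 0^{p(p+1)/2+k}. Since 1 ≤ k ≤ p, p(p+1)/2 < p(p+1)/2+k ≤ p(p+1)/2+p < (p+1)(p+2)/2, so p(p+1)/2+k is strictly between consecutive triangular numbers. So xy^2z ∉ L.
This is a contradiction; hence L is not regular.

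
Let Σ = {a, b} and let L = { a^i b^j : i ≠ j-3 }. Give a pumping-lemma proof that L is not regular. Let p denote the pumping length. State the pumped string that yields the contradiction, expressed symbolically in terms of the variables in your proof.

Suppose for contradiction that L is regular, and let p be the pumping length.
Choose w = a^p b^{p+p!+3}. Since p ≠ (p+p!+3)-3 = p+p!, w ∈ L; and |w| ≥ p.
By the pumping lemma, w = xyz with |xy| ≤ p and |y| ≥ 1.
Because |xy| ≤ p and w begins with p copies of a, we have y = a^k with 1 ≤ k ≤ p.
Since 1 ≤ k ≤ p, k divides p!; set t = 1 + p!/k. Then xy^t z has p + (p!/k)·k = p + p! copies of a. Now the a-count is p+p! and (b-count)-3 = (p+p!+3)-3 = p+p!, so i ≠ j-3 fails. So xy^t z = a^{p+p!} b^{p+p!+3} ∉ L.
Contradiction. Therefore L is not regular.

a^{p+p!} b^{p+p!+3}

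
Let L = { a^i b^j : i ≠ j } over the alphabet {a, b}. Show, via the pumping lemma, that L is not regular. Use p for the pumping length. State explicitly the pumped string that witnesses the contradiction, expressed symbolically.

a^{p+p!} b^{p+p!}

Suppose for contradiction that L is regular, and let p be the pumping length.
Choose w = a^p b^{p+p!}. Since p ≠ p+p!, w ∈ L; and |w| ≥ p.
The pumping lemma gives a decomposition w = xyz where |xy| ≤ p and |y| > 0.
Since the first p symbols of w are all a's and |xy| ≤ p, y lies entirely in the leading a-block: y = a^k for some k with 1 ≤ k ≤ p.
Since 1 ≤ k ≤ p, k divides p!; set t = 1 + p!/k. Then xy^t z has p + (p!/k)·k = p + p! copies of a. Now the a-count equals the b-count, so i ≠ j fails. So xy^t z = a^{p+p!} b^{p+p!} ∉ L.
This contradicts the pumping lemma, so L is not regular.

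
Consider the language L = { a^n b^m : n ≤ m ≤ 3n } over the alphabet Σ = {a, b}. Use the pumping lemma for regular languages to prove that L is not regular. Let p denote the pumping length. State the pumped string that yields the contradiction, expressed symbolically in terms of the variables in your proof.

a^{p+k} b^p

Assume L is regular; let p be its pumping constant.
Take w = a^p b^p ∈ L (since p ≤ p ≤ 3p), with |w| = 2p ≥ p.
By the pumping lemma, w = xyz with |xy| ≤ p and |y| ≥ 1.
The first p characters of w are a's, so xy (and hence y) consists only of a's. Write y = a^k, 1 ≤ k ≤ p.
Pump with i = 2: xy^2z = a^{p+k} b^p. Now n = p+k > p = m, so the condition n ≤ m fails. Thus xy^2z ∉ L.
This is a contradiction; hence L is not regular.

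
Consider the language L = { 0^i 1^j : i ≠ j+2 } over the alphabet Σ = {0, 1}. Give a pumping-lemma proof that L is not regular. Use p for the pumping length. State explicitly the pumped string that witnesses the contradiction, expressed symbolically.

0^{p+p!} 1^{p+p!-2}

Assume L is regular; let p be its pumping constant.
Choose w = 0^p 1^{p+p!-2}. Since p ≠ (p+p!-2)+2 = p+p!, w ∈ L; and |w| ≥ p.
Write w = xyz as guaranteed by the lemma, with |xy| ≤ p and |y| > 0.
Because |xy| ≤ p and w begins with p copies of 0, we have y = 0^k with 1 ≤ k ≤ p.
Since 1 ≤ k ≤ p, k divides p!; set t = 1 + p!/k. Then xy^t z has p + (p!/k)·k = p + p! copies of 0. Now the 0-count is p+p! and (1-count)+2 = (p+p!-2)+2 = p+p!, so i ≠ j+2 fails. So xy^t z = 0^{p+p!} 1^{p+p!-2} ∉ L.
This contradicts the pumping lemma, so L is not regular.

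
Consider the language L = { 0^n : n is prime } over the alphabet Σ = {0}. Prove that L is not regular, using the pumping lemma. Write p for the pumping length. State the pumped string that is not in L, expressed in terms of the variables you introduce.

0^{q(1+k)}

Toward a contradiction, assume L is regular with pumping length p.
Let q be a prime with q ≥ p+2 (infinitely many primes exist), and take w = 0^q ∈ L with |w| = q ≥ p.
Write w = xyz as guaranteed by the lemma, with |xy| ≤ p and |y| ≥ 1.
Then y = 0^k for some k with 1 ≤ k ≤ p.
Since 1 ≤ k ≤ p, |xz| = q-k. Pump with i = q+1: |xy^{q+1}z| = (q-k)+(q+1)k = q+qk = q(1+k), which is composite (both factors ≥ 2). So xy^{q+1}z = 0^{q(1+k)} ∉ L.
This contradicts the pumping lemma, so L is not regular.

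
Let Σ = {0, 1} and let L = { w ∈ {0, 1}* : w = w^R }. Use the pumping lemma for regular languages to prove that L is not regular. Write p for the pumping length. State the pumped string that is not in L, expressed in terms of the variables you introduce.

0^{p+k} 1 0^p

Assume L is regular; let p be its pumping constant.
Take w = 0^p 1 0^p, a palindrome of length 2p+1 ≥ p.
Write w = xyz as guaranteed by the lemma, with |xy| ≤ p and |y| > 0.
The first p characters of w are 0's, so xy (and hence y) consists only of 0's. Write y = 0^k, 1 ≤ k ≤ p.
Pump with i = 2: xy^2z = 0^{p+k} 1 0^p. Its reverse is 0^p 1 0^{p+k}, which differs from xy^2z since k ≥ 1. So xy^2z is not a palindrome and xy^2z ∉ L.
This is a contradiction; hence L is not regular.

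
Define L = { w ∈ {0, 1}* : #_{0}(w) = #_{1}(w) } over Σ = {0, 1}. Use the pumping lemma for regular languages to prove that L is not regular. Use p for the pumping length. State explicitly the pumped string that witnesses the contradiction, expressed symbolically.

Toward a contradiction, assume L is regular with pumping length p.
Choose w = 0^p 1^p ∈ L with |w| = 2p ≥ p.
Write w = xyz as guaranteed by the lemma, with |xy| ≤ p and y is nonempty.
The first p characters of w are 0's, so xy (and hence y) consists only of 0's. Write y = 0^k, 1 ≤ k ≤ p.
Pump with i = 2: xy^2z = 0^{p+k} 1^p has p+k occurrences of 0 but only p of 1. Since k ≥ 1 the counts differ, so xy^2z ∉ L.
Contradiction. Therefore L is not regular.

0^{p+k} 1^p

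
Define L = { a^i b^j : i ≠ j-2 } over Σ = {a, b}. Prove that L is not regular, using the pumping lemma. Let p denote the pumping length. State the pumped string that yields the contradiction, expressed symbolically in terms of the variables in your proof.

a^{p+p!} b^{p+p!+2}

Suppose for contradiction that L is regular, and let p be the pumping length.
Choose w = a^p b^{p+p!+2}. Since p ≠ (p+p!+2)-2 = p+p!, w ∈ L; and |w| ≥ p.
The pumping lemma gives a decomposition w = xyz where |xy| ≤ p and |y| ≥ 1.
The first p characters of w are a's, so xy (and hence y) consists only of a's. Write y = a^k, 1 ≤ k ≤ p.
Since 1 ≤ k ≤ p, k divides p!; set t = 1 + p!/k. Then xy^t z has p + (p!/k)·k = p + p! copies of a. Now the a-count is p+p! and (b-count)-2 = (p+p!+2)-2 = p+p!, so i ≠ j-2 fails. So xy^t z = a^{p+p!} b^{p+p!+2} ∉ L.
Contradiction. Therefore L is not regular.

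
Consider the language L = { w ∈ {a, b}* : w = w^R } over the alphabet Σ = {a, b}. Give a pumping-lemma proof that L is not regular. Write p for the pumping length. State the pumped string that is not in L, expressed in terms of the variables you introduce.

a^{p+k} b a^p

Assume L is regular. Let p be the pumping length given by the pumping lemma.
Take w = a^p b a^p, a palindrome of length 2p+1 ≥ p.
The pumping lemma gives a decomposition w = xyz where |xy| ≤ p and |y| > 0.
The first p characters of w are a's, so xy (and hence y) consists only of a's. Write y = a^k, 1 ≤ k ≤ p.
Pump with i = 2: xy^2z = a^{p+k} b a^p. Its reverse is a^p b a^{p+k}, which differs from xy^2z since k ≥ 1. So xy^2z is not a palindrome and xy^2z ∉ L.
This is a contradiction; hence L is not regular.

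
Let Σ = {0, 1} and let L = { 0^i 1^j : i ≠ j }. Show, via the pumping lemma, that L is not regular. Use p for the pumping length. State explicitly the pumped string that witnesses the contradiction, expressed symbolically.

0^{p+p!} 1^{p+p!}

Toward a contradiction, assume L is regular with pumping length p.
Choose w = 0^p 1^{p+p!}. Since p ≠ p+p!, w ∈ L; and |w| ≥ p.
Write w = xyz as guaranteed by the lemma, with |xy| ≤ p and y is nonempty.
Because |xy| ≤ p and w begins with p copies of 0, we have y = 0^k with 1 ≤ k ≤ p.
Since 1 ≤ k ≤ p, k divides p!; set t = 1 + p!/k. Then xy^t z has p + (p!/k)·k = p + p! copies of 0. Now the 0-count equals the 1-count, so i ≠ j fails. So xy^t z = 0^{p+p!} 1^{p+p!} ∉ L.
Contradiction. Therefore L is not regular.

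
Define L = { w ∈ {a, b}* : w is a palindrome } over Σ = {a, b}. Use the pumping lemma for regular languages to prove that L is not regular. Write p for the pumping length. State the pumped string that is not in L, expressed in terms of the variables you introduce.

Toward a contradiction, assume L is regular with pumping length p.
Take w = a^p b a^p, a palindrome of length 2p+1 ≥ p.
By the pumping lemma, w = xyz with |xy| ≤ p and y is nonempty.
Because |xy| ≤ p and w begins with p copies of a, we have y = a^k with 1 ≤ k ≤ p.
Pump with i = 2: xy^2z = a^{p+k} b a^p. Its reverse is a^p b a^{p+k}, which differs from xy^2z since k ≥ 1. So xy^2z is not a palindrome and xy^2z ∉ L.
This contradicts the pumping lemma, so L is not regular.

a^{p+k} b a^p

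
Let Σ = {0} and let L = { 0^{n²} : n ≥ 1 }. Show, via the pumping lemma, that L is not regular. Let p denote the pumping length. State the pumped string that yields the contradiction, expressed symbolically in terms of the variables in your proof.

Assume L is regular. Let p be the pumping length given by the pumping lemma.
Take w = 0^{p²} ∈ L with |w| = p² ≥ p.
The pumping lemma gives a decomposition w = xyz where |xy| ≤ p and y is nonempty.
Then y = 0^k for some k with 1 ≤ k ≤ p.
Pump with i = 2: xy^2z = 0^{p²+k}. Since 1 ≤ k ≤ p, p² < p²+k ≤ p²+p < (p+1)², so p²+k lies strictly between consecutive squares and is not a perfect square. So xy^2z ∉ L.
This contradicts the pumping lemma, so L is not regular.

0^{p²+k}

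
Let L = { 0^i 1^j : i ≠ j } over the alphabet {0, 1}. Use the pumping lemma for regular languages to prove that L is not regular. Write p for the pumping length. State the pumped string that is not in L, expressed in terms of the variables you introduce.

0^{p+p!} 1^{p+p!}

Toward a contradiction, assume L is regular with pumping length p.
Choose w = 0^p 1^{p+p!}. Since p ≠ p+p!, w ∈ L; and |w| ≥ p.
The pumping lemma gives a decomposition w = xyz where |xy| ≤ p and |y| ≥ 1.
Since the first p symbols of w are all 0's and |xy| ≤ p, y lies entirely in the leading 0-block: y = 0^k for some k with 1 ≤ k ≤ p.
Since 1 ≤ k ≤ p, k divides p!; set t = 1 + p!/k. Then xy^t z has p + (p!/k)·k = p + p! copies of 0. Now the 0-count equals the 1-count, so i ≠ j fails. So xy^t z = 0^{p+p!} 1^{p+p!} ∉ L.
This contradicts the pumping lemma, so L is not regular.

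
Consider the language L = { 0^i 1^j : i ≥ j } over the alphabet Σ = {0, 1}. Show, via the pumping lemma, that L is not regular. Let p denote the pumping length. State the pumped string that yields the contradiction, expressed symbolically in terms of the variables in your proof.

0^{p-k} 1^p

Suppose for contradiction that L is regular, and let p be the pumping length.
Choose w = 0^p 1^p ∈ L, with |w| = 2p ≥ p.
By the pumping lemma, w = xyz with |xy| ≤ p and y is nonempty.
Because |xy| ≤ p and w begins with p copies of 0, we have y = 0^k with 1 ≤ k ≤ p.
Consider xy^0z = xz = 0^{p-k} 1^p. Since k ≥ 1, the 0-count p-k is less than p, so i ≥ j fails; thus xz ∉ L.
This is a contradiction; hence L is not regular.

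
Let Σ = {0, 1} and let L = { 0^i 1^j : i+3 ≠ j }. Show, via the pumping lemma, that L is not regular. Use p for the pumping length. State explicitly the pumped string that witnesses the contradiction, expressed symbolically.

0^{p+p!} 1^{p+p!+3}

Assume L is regular; let p be its pumping constant.
Choose w = 0^p 1^{p+p!+3}. Since p ≠ (p+p!+3)-3 = p+p!, w ∈ L; and |w| ≥ p.
Write w = xyz as guaranteed by the lemma, with |xy| ≤ p and y is nonempty.
Since the first p symbols of w are all 0's and |xy| ≤ p, y lies entirely in the leading 0-block: y = 0^k for some k with 1 ≤ k ≤ p.
Since 1 ≤ k ≤ p, k divides p!; set t = 1 + p!/k. Then xy^t z has p + (p!/k)·k = p + p! copies of 0. Now the 0-count is p+p! and (1-count)-3 = (p+p!+3)-3 = p+p!, so i+3 ≠ j fails. So xy^t z = 0^{p+p!} 1^{p+p!+3} ∉ L.
Contradiction. Therefore L is not regular.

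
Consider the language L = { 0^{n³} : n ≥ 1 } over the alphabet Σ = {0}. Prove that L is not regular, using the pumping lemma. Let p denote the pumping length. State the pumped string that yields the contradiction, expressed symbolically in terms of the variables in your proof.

Assume L is regular. Let p be the pumping length given by the pumping lemma.
Take w = 0^{p³} ∈ L with |w| = p³ ≥ p.
Write w = xyz as guaranteed by the lemma, with |xy| ≤ p and y is nonempty.
Then y = 0^k for some k with 1 ≤ k ≤ p.
Pump with i = 2: xy^2z = 0^{p³+k}. Since 1 ≤ k ≤ p, p³ < p³+k ≤ p³+p < p³+3p²+3p+1 = (p+1)³, so p³+k is not a perfect cube. So xy^2z ∉ L.
This is a contradiction; hence L is not regular.

0^{p³+k}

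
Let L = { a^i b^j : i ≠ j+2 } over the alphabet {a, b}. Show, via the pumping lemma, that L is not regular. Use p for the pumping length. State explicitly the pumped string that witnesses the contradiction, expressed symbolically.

a^{p+p!} b^{p+p!-2}

Assume L is regular. Let p be the pumping length given by the pumping lemma.
Choose w = a^p b^{p+p!-2}. Since p ≠ (p+p!-2)+2 = p+p!, w ∈ L; and |w| ≥ p.
By the pumping lemma, w = xyz with |xy| ≤ p and |y| ≥ 1.
Because |xy| ≤ p and w begins with p copies of a, we have y = a^k with 1 ≤ k ≤ p.
Since 1 ≤ k ≤ p, k divides p!; set t = 1 + p!/k. Then xy^t z has p + (p!/k)·k = p + p! copies of a. Now the a-count is p+p! and (b-count)+2 = (p+p!-2)+2 = p+p!, so i ≠ j+2 fails. So xy^t z = a^{p+p!} b^{p+p!-2} ∉ L.
This is a contradiction; hence L is not regular.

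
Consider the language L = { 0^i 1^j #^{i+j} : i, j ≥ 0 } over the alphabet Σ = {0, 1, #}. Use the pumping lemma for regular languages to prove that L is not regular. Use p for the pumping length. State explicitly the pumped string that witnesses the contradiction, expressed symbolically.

0^{p+k} 1^p #^{2p}

Assume L is regular; let p be its pumping constant.
Take w = 0^p 1^p #^{2p} ∈ L (with i=j=p, i+j=2p), |w| = 4p ≥ p.
By the pumping lemma, w = xyz with |xy| ≤ p and y is nonempty.
The first p characters of w are 0's, so xy (and hence y) consists only of 0's. Write y = 0^k, 1 ≤ k ≤ p.
Consider xy^2z = 0^{p+k} 1^p #^{2p}. Now the 0- and 1-counts sum to 2p+k, but the #-count is 2p ≠ 2p+k. So xy^2z ∉ L.
This is a contradiction; hence L is not regular.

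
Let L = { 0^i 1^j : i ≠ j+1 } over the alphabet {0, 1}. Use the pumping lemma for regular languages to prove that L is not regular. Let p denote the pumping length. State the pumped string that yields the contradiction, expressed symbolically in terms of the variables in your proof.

0^{p+p!} 1^{p+p!-1}

Assume L is regular; let p be its pumping constant.
Choose w = 0^p 1^{p+p!-1}. Since p ≠ (p+p!-1)+1 = p+p!, w ∈ L; and |w| ≥ p.
Write w = xyz as guaranteed by the lemma, with |xy| ≤ p and |y| > 0.
The first p characters of w are 0's, so xy (and hence y) consists only of 0's. Write y = 0^k, 1 ≤ k ≤ p.
Since 1 ≤ k ≤ p, k divides p!; set t = 1 + p!/k. Then xy^t z has p + (p!/k)·k = p + p! copies of 0. Now the 0-count is p+p! and (1-count)+1 = (p+p!-1)+1 = p+p!, so i ≠ j+1 fails. So xy^t z = 0^{p+p!} 1^{p+p!-1} ∉ L.
This contradicts the pumping lemma, so L is not regular.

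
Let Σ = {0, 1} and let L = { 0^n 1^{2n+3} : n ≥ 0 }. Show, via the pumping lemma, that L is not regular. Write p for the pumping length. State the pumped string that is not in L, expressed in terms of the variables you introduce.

0^{p+k} 1^{2p+3}

Suppose for contradiction that L is regular, and let p be the pumping length.
Take w = 0^p 1^{2p+3}. Then w ∈ L and |w| = 3p+3 ≥ p.
By the pumping lemma, w = xyz with |xy| ≤ p and |y| ≥ 1.
Because |xy| ≤ p and w begins with p copies of 0, we have y = 0^k with 1 ≤ k ≤ p.
Pump with i = 2: xy^2z = 0^{p+k} 1^{2p+3}. For this to lie in L we would need 2p+3 = 2(p+k)+3, which forces k = 0. But k ≥ 1, so xy^2z ∉ L.
This is a contradiction; hence L is not regular.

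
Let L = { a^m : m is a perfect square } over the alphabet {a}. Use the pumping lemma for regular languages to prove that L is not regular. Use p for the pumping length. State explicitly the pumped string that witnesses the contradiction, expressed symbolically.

Toward a contradiction, assume L is regular with pumping length p.
Take w = a^{p²} ∈ L with |w| = p² ≥ p.
The pumping lemma gives a decomposition w = xyz where |xy| ≤ p and |y| > 0.
Then y = a^k for some k with 1 ≤ k ≤ p.
Pump with i = 2: xy^2z = a^{p²+k}. Since 1 ≤ k ≤ p, p² < p²+k ≤ p²+p < (p+1)², so p²+k lies strictly between consecutive squares and is not a perfect square. So xy^2z ∉ L.
This contradicts the pumping lemma, so L is not regular.

a^{p²+k}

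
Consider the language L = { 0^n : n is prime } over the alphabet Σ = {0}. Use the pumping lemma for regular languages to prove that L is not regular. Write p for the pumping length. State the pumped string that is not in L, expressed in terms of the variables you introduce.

Assume L is regular; let p be its pumping constant.
Let q be a prime with q ≥ p+2 (infinitely many primes exist), and take w = 0^q ∈ L with |w| = q ≥ p.
By the pumping lemma, w = xyz with |xy| ≤ p and y is nonempty.
Then y = 0^k for some k with 1 ≤ k ≤ p.
Since 1 ≤ k ≤ p, |xz| = q-k. Pump with i = q+1: |xy^{q+1}z| = (q-k)+(q+1)k = q+qk = q(1+k), which is composite (both factors ≥ 2). So xy^{q+1}z = 0^{q(1+k)} ∉ L.
Contradiction. Therefore L is not regular.

0^{q(1+k)}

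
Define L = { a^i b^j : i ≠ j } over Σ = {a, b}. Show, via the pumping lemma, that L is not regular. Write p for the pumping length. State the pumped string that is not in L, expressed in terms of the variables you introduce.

Assume L is regular. Let p be the pumping length given by the pumping lemma.
Choose w = a^p b^{p+p!}. Since p ≠ p+p!, w ∈ L; and |w| ≥ p.
By the pumping lemma, w = xyz with |xy| ≤ p and y is nonempty.
Because |xy| ≤ p and w begins with p copies of a, we have y = a^k with 1 ≤ k ≤ p.
Since 1 ≤ k ≤ p, k divides p!; set t = 1 + p!/k. Then xy^t z has p + (p!/k)·k = p + p! copies of a. Now the a-count equals the b-count, so i ≠ j fails. So xy^t z = a^{p+p!} b^{p+p!} ∉ L.
Contradiction. Therefore L is not regular.

a^{p+p!} b^{p+p!}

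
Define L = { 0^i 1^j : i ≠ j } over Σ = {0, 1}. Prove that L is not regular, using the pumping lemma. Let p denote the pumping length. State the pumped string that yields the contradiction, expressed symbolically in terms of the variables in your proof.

Assume L is regular; let p be its pumping constant.
Choose w = 0^p 1^{p+p!}. Since p ≠ p+p!, w ∈ L; and |w| ≥ p.
By the pumping lemma, w = xyz with |xy| ≤ p and |y| ≥ 1.
Because |xy| ≤ p and w begins with p copies of 0, we have y = 0^k with 1 ≤ k ≤ p.
Since 1 ≤ k ≤ p, k divides p!; set t = 1 + p!/k. Then xy^t z has p + (p!/k)·k = p + p! copies of 0. Now the 0-count equals the 1-count, so i ≠ j fails. So xy^t z = 0^{p+p!} 1^{p+p!} ∉ L.
Contradiction. Therefore L is not regular.

0^{p+p!} 1^{p+p!}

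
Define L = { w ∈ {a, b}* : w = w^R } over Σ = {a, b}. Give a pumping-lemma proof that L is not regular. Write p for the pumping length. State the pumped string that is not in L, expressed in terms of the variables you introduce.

a^{p+k} b a^p

Assume L is regular; let p be its pumping constant.
Take w = a^p b a^p, a palindrome of length 2p+1 ≥ p.
The pumping lemma gives a decomposition w = xyz where |xy| ≤ p and |y| > 0.
Because |xy| ≤ p and w begins with p copies of a, we have y = a^k with 1 ≤ k ≤ p.
Pump with i = 2: xy^2z = a^{p+k} b a^p. Its reverse is a^p b a^{p+k}, which differs from xy^2z since k ≥ 1. So xy^2z is not a palindrome and xy^2z ∉ L.
This is a contradiction; hence L is not regular.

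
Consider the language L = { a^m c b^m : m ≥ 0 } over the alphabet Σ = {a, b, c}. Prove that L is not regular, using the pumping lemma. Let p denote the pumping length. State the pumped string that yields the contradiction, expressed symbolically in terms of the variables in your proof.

a^{p+k} c b^p

Suppose for contradiction that L is regular, and let p be the pumping length.
Take w = a^p c b^p ∈ L with |w| = 2p+1 ≥ p.
Write w = xyz as guaranteed by the lemma, with |xy| ≤ p and y is nonempty.
The first p characters of w are a's, so xy (and hence y) consists only of a's. Write y = a^k, 1 ≤ k ≤ p.
Pump with i = 2: xy^2z = a^{p+k} c b^p, which would require p+k = p. But k ≥ 1, so xy^2z ∉ L.
This is a contradiction; hence L is not regular.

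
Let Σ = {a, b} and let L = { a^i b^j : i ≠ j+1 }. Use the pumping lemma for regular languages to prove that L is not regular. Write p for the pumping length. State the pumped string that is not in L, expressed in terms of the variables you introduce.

a^{p+p!} b^{p+p!-1}

Assume L is regular. Let p be the pumping length given by the pumping lemma.
Choose w = a^p b^{p+p!-1}. Since p ≠ (p+p!-1)+1 = p+p!, w ∈ L; and |w| ≥ p.
By the pumping lemma, w = xyz with |xy| ≤ p and |y| > 0.
The first p characters of w are a's, so xy (and hence y) consists only of a's. Write y = a^k, 1 ≤ k ≤ p.
Since 1 ≤ k ≤ p, k divides p!; set t = 1 + p!/k. Then xy^t z has p + (p!/k)·k = p + p! copies of a. Now the a-count is p+p! and (b-count)+1 = (p+p!-1)+1 = p+p!, so i ≠ j+1 fails. So xy^t z = a^{p+p!} b^{p+p!-1} ∉ L.
This contradicts the pumping lemma, so L is not regular.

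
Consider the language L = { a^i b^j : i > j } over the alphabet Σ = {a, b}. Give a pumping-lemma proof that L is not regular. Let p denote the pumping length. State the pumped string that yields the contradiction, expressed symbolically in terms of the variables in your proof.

a^{p+1-k} b^p

Assume L is regular; let p be its pumping constant.
Choose w = a^{p+1} b^p ∈ L, with |w| = 2p+1 ≥ p.
By the pumping lemma, w = xyz with |xy| ≤ p and |y| > 0.
The first p characters of w are a's, so xy (and hence y) consists only of a's. Write y = a^k, 1 ≤ k ≤ p.
Consider xy^0z = xz = a^{p+1-k} b^p. Since k ≥ 1, the a-count p+1-k is at most p, so i > j fails; thus xz ∉ L.
This is a contradiction; hence L is not regular.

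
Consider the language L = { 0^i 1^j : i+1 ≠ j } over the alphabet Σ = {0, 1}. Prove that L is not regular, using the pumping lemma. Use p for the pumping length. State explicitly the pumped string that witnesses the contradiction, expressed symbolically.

Assume L is regular; let p be its pumping constant.
Choose w = 0^p 1^{p+p!+1}. Since p ≠ (p+p!+1)-1 = p+p!, w ∈ L; and |w| ≥ p.
By the pumping lemma, w = xyz with |xy| ≤ p and y is nonempty.
Since the first p symbols of w are all 0's and |xy| ≤ p, y lies entirely in the leading 0-block: y = 0^k for some k with 1 ≤ k ≤ p.
Since 1 ≤ k ≤ p, k divides p!; set t = 1 + p!/k. Then xy^t z has p + (p!/k)·k = p + p! copies of 0. Now the 0-count is p+p! and (1-count)-1 = (p+p!+1)-1 = p+p!, so i+1 ≠ j fails. So xy^t z = 0^{p+p!} 1^{p+p!+1} ∉ L.
This contradicts the pumping lemma, so L is not regular.

0^{p+p!} 1^{p+p!+1}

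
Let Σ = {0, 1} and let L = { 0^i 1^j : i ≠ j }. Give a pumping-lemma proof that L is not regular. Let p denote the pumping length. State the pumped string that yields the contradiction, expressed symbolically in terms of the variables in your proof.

0^{p+p!} 1^{p+p!}

Toward a contradiction, assume L is regular with pumping length p.
Choose w = 0^p 1^{p+p!}. Since p ≠ p+p!, w ∈ L; and |w| ≥ p.
By the pumping lemma, w = xyz with |xy| ≤ p and y is nonempty.
The first p characters of w are 0's, so xy (and hence y) consists only of 0's. Write y = 0^k, 1 ≤ k ≤ p.
Since 1 ≤ k ≤ p, k divides p!; set t = 1 + p!/k. Then xy^t z has p + (p!/k)·k = p + p! copies of 0. Now the 0-count equals the 1-count, so i ≠ j fails. So xy^t z = 0^{p+p!} 1^{p+p!} ∉ L.
This contradicts the pumping lemma, so L is not regular.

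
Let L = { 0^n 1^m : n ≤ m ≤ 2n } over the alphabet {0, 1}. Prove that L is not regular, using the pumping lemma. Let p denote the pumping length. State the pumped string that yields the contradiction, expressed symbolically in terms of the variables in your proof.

0^{p+k} 1^p

Assume L is regular; let p be its pumping constant.
Take w = 0^p 1^p ∈ L (since p ≤ p ≤ 2p), with |w| = 2p ≥ p.
Write w = xyz as guaranteed by the lemma, with |xy| ≤ p and |y| > 0.
The first p characters of w are 0's, so xy (and hence y) consists only of 0's. Write y = 0^k, 1 ≤ k ≤ p.
Pump with i = 2: xy^2z = 0^{p+k} 1^p. Now n = p+k > p = m, so the condition n ≤ m fails. Thus xy^2z ∉ L.
Contradiction. Therefore L is not regular.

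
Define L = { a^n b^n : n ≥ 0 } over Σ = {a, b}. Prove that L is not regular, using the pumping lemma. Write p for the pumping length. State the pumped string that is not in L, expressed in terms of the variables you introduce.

a^{p+k} b^p

Suppose for contradiction that L is regular, and let p be the pumping length.
Let w = a^p b^p ∈ L; note |w| = 2p ≥ p.
By the pumping lemma, w = xyz with |xy| ≤ p and |y| > 0.
Since the first p symbols of w are all a's and |xy| ≤ p, y lies entirely in the leading a-block: y = a^k for some k with 1 ≤ k ≤ p.
Pump with i = 2: xy^2z = a^{p+k} b^p. For this to lie in L we would need p = p+k, which forces k = 0. But k ≥ 1, so xy^2z ∉ L.
This contradicts the pumping lemma, so L is not regular.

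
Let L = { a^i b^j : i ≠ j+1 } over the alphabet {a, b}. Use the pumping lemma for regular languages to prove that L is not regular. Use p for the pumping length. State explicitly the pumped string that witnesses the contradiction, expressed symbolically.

Suppose for contradiction that L is regular, and let p be the pumping length.
Choose w = a^p b^{p+p!-1}. Since p ≠ (p+p!-1)+1 = p+p!, w ∈ L; and |w| ≥ p.
Write w = xyz as guaranteed by the lemma, with |xy| ≤ p and |y| > 0.
The first p characters of w are a's, so xy (and hence y) consists only of a's. Write y = a^k, 1 ≤ k ≤ p.
Since 1 ≤ k ≤ p, k divides p!; set t = 1 + p!/k. Then xy^t z has p + (p!/k)·k = p + p! copies of a. Now the a-count is p+p! and (b-count)+1 = (p+p!-1)+1 = p+p!, so i ≠ j+1 fails. So xy^t z = a^{p+p!} b^{p+p!-1} ∉ L.
This is a contradiction; hence L is not regular.

a^{p+p!} b^{p+p!-1}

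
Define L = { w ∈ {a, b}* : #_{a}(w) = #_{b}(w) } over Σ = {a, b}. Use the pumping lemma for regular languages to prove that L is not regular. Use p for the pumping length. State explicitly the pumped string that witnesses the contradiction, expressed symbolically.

Assume L is regular; let p be its pumping constant.
Choose w = a^p b^p ∈ L with |w| = 2p ≥ p.
Write w = xyz as guaranteed by the lemma, with |xy| ≤ p and |y| ≥ 1.
Because |xy| ≤ p and w begins with p copies of a, we have y = a^k with 1 ≤ k ≤ p.
Pump with i = 2: xy^2z = a^{p+k} b^p has p+k occurrences of a but only p of b. Since k ≥ 1 the counts differ, so xy^2z ∉ L.
This is a contradiction; hence L is not regular.

a^{p+k} b^p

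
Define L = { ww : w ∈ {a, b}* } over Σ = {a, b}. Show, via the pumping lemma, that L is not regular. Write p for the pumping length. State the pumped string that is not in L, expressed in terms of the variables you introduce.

Suppose for contradiction that L is regular, and let p be the pumping length.
Take w = a^p b^p a^p b^p = uu where u = a^pb^p; then w ∈ L and |w| = 4p ≥ p.
The pumping lemma gives a decomposition w = xyz where |xy| ≤ p and |y| ≥ 1.
The first p characters of w are a's, so xy (and hence y) consists only of a's. Write y = a^k, 1 ≤ k ≤ p.
Pump with i = 2: xy^2z = a^{p+k} b^p a^p b^p, of length 4p+k. Suppose this equals vv. The string starts with a and ends with b, so v does too; thus the boundary between the two copies of v is a b→a transition. There is exactly one such transition, at position 2p+k, so |v| = 2p+k and |vv| = 4p+2k ≠ 4p+k since k ≥ 1. So xy^2z ∉ L.
This is a contradiction; hence L is not regular.

a^{p+k} b^p a^p b^p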